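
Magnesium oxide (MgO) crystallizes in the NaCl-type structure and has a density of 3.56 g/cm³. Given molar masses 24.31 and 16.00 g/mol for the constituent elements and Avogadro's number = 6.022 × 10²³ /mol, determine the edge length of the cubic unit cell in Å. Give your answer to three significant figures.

M(MgO) = 40.31 g/mol; Z = 4 formula units per cell.
a³ = Z·M/(N_A·ρ) = 4 × 40.31 / (6.022 × 10²³ × 3.56) = 7.521 × 10^-23 cm³, so a = 4.221 × 10^-8 cm = 4.22 Å.

4.22 Å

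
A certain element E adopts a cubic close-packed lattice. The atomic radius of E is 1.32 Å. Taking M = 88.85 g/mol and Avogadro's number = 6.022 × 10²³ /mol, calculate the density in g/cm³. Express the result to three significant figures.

In an FCC lattice, atoms touch along the face diagonal, so √2·a = 4r, giving a = 3.734 Å = 3.734 × 10^-8 cm.
With Z = 4, ρ = Z·M/(N_A·a³) = 4 × 88.85 / (6.022 × 10²³ × 5.204 × 10^-23) = 11.34 g/cm³.

11.3 g/cm³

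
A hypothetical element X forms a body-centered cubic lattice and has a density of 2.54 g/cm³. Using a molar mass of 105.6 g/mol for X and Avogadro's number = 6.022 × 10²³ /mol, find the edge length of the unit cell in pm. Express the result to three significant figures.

517 pm

With Z = 2 atoms per BCC cell, a³ = Z·M/(N_A·ρ) = 2 × 105.6 / (6.022 × 10²³ × 2.540 g/cm³) = 1.381 × 10^-22 cm³.
a = (1.381 × 10^-22)^(1/3) = 5.169 × 10^-8 cm = 517 pm.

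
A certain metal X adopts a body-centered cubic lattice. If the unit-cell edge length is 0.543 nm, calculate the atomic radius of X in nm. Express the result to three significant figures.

0.235 nm

In a BCC lattice, atoms touch along the body diagonal, so √3·a = 4r.
r = √3·a/4 = 1.7321 × 0.543 / 4 = 0.235 nm.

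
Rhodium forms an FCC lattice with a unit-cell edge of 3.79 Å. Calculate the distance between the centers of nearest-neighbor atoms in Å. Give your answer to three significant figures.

In an FCC structure, atoms touch along the face diagonal, so √2·a = 4r; the nearest-neighbor distance equals 2r = 0.7071·a.
d = 0.7071 × 3.79 = 2.68 Å.

2.68 Å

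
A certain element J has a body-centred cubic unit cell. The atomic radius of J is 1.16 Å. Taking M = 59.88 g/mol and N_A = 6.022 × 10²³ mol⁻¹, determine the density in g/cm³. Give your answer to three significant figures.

In a BCC lattice, atoms touch along the body diagonal, so √3·a = 4r, giving a = 2.679 Å = 2.679 × 10^-8 cm.
With Z = 2, ρ = Z·M/(N_A·a³) = 2 × 59.88 / (6.022 × 10²³ × 1.923 × 10^-23) = 10.34 g/cm³.

10.3 g/cm³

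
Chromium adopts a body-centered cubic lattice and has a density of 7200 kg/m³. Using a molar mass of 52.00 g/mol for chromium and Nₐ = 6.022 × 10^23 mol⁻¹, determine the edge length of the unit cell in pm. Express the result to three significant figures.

With Z = 2 atoms per BCC cell, a³ = Z·M/(N_A·ρ) = 2 × 52.00 / (6.022 × 10²³ × 7.200 g/cm³) = 2.399 × 10^-23 cm³.
a = (2.399 × 10^-23)^(1/3) = 2.884 × 10^-8 cm = 288 pm.

288 pm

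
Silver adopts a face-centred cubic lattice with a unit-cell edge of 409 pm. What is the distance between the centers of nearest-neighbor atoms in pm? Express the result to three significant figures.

In an FCC structure, atoms touch along the face diagonal, so √2·a = 4r; the nearest-neighbor distance equals 2r = 0.7071·a.
d = 0.7071 × 409 = 289 pm.

289 pm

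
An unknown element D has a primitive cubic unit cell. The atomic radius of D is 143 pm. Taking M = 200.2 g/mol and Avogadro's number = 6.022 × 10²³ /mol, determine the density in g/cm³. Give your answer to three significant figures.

In a simple cubic lattice, atoms touch along the cell edge, so a = 2r, giving a = 286.0 pm = 2.860 × 10^-8 cm.
With Z = 1, ρ = Z·M/(N_A·a³) = 1 × 200.2 / (6.022 × 10²³ × 2.339 × 10^-23) = 14.21 g/cm³.

14.2 g/cm³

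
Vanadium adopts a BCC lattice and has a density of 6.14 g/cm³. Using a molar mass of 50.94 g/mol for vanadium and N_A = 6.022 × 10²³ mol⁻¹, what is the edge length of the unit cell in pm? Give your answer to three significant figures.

With Z = 2 atoms per BCC cell, a³ = Z·M/(N_A·ρ) = 2 × 50.94 / (6.022 × 10²³ × 6.140 g/cm³) = 2.755 × 10^-23 cm³.
a = (2.755 × 10^-23)^(1/3) = 3.020 × 10^-8 cm = 302 pm.

302 pm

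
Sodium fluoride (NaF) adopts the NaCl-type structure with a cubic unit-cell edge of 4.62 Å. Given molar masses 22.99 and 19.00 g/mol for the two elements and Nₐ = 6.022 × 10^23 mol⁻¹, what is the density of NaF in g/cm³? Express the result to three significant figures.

2.83 g/cm³

The NaCl-type structure contains Z = 4 formula units per cell; M(NaF) = 22.99 + 19.00 = 41.99 g/mol.
a³ = (4.620 × 10^-8 cm)³ = 9.861 × 10^-23 cm³.
ρ = 4 × 41.99 / (6.022 × 10²³ × 9.861 × 10^-23) = 2.828 g/cm³.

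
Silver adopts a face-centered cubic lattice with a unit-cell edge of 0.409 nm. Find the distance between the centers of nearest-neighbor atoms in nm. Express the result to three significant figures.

0.289 nm

In an FCC structure, atoms touch along the face diagonal, so √2·a = 4r; the nearest-neighbor distance equals 2r = 0.7071·a.
d = 0.7071 × 0.409 = 0.289 nm.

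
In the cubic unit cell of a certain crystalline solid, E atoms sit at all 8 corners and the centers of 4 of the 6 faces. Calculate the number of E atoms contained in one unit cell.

3

Corner atoms are shared by 8 cells (1/8 each), face atoms by 2 (1/2 each).
Net atoms = 8 × 1/8 + 4 × 1/2 = 1 + 2 = 3.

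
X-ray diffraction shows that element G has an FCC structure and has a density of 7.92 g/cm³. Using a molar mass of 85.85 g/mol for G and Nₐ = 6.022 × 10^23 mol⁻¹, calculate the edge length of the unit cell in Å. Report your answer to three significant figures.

4.16 Å

With Z = 4 atoms per FCC cell, a³ = Z·M/(N_A·ρ) = 4 × 85.85 / (6.022 × 10²³ × 7.920 g/cm³) = 7.200 × 10^-23 cm³.
a = (7.200 × 10^-23)^(1/3) = 4.160 × 10^-8 cm = 4.16 Å.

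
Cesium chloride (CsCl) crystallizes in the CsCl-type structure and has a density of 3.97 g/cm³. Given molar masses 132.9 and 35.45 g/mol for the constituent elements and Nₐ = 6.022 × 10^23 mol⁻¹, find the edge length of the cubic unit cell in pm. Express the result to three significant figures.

M(CsCl) = 168.35 g/mol; Z = 1 formula unit per cell.
a³ = Z·M/(N_A·ρ) = 1 × 168.35 / (6.022 × 10²³ × 3.97) = 7.042 × 10^-23 cm³, so a = 4.129 × 10^-8 cm = 413 pm.

413 pm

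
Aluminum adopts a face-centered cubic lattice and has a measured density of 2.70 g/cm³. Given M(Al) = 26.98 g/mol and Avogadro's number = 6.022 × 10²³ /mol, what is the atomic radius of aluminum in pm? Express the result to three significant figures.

143 pm

For an FCC cell (Z = 4), a³ = Z·M/(N_A·ρ) = 4 × 26.98 / (6.022 × 10²³ × 2.700) = 6.637 × 10^-23 cm³, so a = 4.049 × 10^-8 cm = 404.9 pm.
Atoms touch along the face diagonal, so √2·a = 4r, so r = 0.3536 × a = 143 pm.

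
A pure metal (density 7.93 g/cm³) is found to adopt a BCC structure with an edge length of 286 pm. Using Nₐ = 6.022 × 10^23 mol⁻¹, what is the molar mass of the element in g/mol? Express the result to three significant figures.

55.9 g/mol

A BCC cell has Z = 2 atoms; a = 2.860 × 10^-8 cm.
M = ρ·N_A·a³/Z = 7.93 × 6.022 × 10²³ × 2.339 × 10^-23 / 2 = 55.9 g/mol.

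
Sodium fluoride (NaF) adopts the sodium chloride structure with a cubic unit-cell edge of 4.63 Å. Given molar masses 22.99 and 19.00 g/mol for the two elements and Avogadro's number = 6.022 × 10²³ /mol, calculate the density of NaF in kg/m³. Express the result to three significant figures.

The sodium chloride structure contains Z = 4 formula units per cell; M(NaF) = 22.99 + 19.00 = 41.99 g/mol.
a³ = (4.630 × 10^-8 cm)³ = 9.925 × 10^-23 cm³.
ρ = 4 × 41.99 / (6.022 × 10²³ × 9.925 × 10^-23) = 2.810 g/cm³ = 2810 kg/m³.

2810 kg/m³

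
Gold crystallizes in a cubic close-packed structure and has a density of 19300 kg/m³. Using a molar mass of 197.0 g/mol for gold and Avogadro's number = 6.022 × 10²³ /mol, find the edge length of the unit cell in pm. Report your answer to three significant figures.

408 pm

With Z = 4 atoms per FCC cell, a³ = Z·M/(N_A·ρ) = 4 × 197.0 / (6.022 × 10²³ × 19.30 g/cm³) = 6.780 × 10^-23 cm³.
a = (6.780 × 10^-23)^(1/3) = 4.078 × 10^-8 cm = 408 pm.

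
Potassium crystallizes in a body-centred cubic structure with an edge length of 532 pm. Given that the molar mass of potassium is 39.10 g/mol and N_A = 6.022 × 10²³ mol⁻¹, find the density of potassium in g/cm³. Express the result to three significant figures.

0.862 g/cm³

A BCC unit cell contains Z = 2 atoms.
Cell volume: a³ = (532 pm)³ = (5.320 × 10^-8 cm)³ = 1.506 × 10^-22 cm³.
ρ = Z·M/(N_A·a³) = 2 × 39.10 / (6.022 × 10²³ × 1.506 × 10^-22) = 0.8624 g/cm³.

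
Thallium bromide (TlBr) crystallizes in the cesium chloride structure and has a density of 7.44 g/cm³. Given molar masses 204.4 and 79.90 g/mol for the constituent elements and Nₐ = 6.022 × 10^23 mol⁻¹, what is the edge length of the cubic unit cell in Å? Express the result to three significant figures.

3.99 Å

M(TlBr) = 284.3 g/mol; Z = 1 formula unit per cell.
a³ = Z·M/(N_A·ρ) = 1 × 284.3 / (6.022 × 10²³ × 7.44) = 6.345 × 10^-23 cm³, so a = 3.989 × 10^-8 cm = 3.99 Å.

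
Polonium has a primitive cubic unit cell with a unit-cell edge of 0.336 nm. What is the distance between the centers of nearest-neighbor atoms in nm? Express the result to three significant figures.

0.336 nm

In a simple cubic structure, atoms touch along the cell edge, so a = 2r; the nearest-neighbor distance equals 2r = 1.000·a.
d = 1.000 × 0.336 = 0.336 nm.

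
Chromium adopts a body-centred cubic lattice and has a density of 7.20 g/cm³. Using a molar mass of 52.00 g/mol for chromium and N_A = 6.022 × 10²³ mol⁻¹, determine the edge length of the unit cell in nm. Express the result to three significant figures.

0.288 nm

With Z = 2 atoms per BCC cell, a³ = Z·M/(N_A·ρ) = 2 × 52.00 / (6.022 × 10²³ × 7.200 g/cm³) = 2.399 × 10^-23 cm³.
a = (2.399 × 10^-23)^(1/3) = 2.884 × 10^-8 cm = 0.288 nm.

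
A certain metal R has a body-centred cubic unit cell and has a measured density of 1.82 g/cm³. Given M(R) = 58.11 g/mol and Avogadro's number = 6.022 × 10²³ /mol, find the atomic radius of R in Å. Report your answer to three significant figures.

2.05 Å

For a BCC cell (Z = 2), a³ = Z·M/(N_A·ρ) = 2 × 58.11 / (6.022 × 10²³ × 1.820) = 1.060 × 10^-22 cm³, so a = 4.733 × 10^-8 cm = 4.733 Å.
Atoms touch along the body diagonal, so √3·a = 4r, so r = 0.4330 × a = 2.05 Å.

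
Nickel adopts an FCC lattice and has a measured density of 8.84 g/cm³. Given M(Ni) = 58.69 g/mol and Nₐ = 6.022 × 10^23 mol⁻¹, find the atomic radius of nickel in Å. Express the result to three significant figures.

For an FCC cell (Z = 4), a³ = Z·M/(N_A·ρ) = 4 × 58.69 / (6.022 × 10²³ × 8.840) = 4.410 × 10^-23 cm³, so a = 3.533 × 10^-8 cm = 3.533 Å.
Atoms touch along the face diagonal, so √2·a = 4r, so r = 0.3536 × a = 1.25 Å.

1.25 Å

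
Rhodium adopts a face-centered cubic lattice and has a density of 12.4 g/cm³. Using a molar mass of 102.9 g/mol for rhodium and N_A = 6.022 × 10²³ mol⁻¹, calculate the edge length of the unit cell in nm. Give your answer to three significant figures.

0.381 nm

With Z = 4 atoms per FCC cell, a³ = Z·M/(N_A·ρ) = 4 × 102.9 / (6.022 × 10²³ × 12.40 g/cm³) = 5.512 × 10^-23 cm³.
a = (5.512 × 10^-23)^(1/3) = 3.806 × 10^-8 cm = 0.381 nm.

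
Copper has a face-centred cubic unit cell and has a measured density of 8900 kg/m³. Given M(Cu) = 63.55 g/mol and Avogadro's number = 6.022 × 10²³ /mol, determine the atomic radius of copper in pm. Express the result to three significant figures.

For an FCC cell (Z = 4), a³ = Z·M/(N_A·ρ) = 4 × 63.55 / (6.022 × 10²³ × 8.900) = 4.743 × 10^-23 cm³, so a = 3.620 × 10^-8 cm = 362.0 pm.
Atoms touch along the face diagonal, so √2·a = 4r, so r = 0.3536 × a = 128 pm.

128 pm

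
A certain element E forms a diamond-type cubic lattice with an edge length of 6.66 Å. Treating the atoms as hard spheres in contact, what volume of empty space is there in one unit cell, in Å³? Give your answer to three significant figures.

In a diamond cubic lattice nearest neighbors lie along the body diagonal with √3·a = 8r, so r = 0.2165a = 1.442 Å.
V_cell = a³ = 295.4 Å³; V_atoms = 8 × (4/3)πr³ = 100.5 Å³.
Empty space = 295.4 − 100.5 = 195 Å³.

195 Å³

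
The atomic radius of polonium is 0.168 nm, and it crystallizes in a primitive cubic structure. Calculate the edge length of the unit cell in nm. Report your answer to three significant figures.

In a simple cubic lattice, atoms touch along the cell edge, so a = 2r.
a = 2r = 2 × 0.168 = 0.336 nm.

0.336 nm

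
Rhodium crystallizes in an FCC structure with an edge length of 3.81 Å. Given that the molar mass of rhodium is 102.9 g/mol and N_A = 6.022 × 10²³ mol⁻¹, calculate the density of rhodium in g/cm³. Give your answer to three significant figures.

12.4 g/cm³

An FCC unit cell contains Z = 4 atoms.
Cell volume: a³ = (3.81 Å)³ = (3.810 × 10^-8 cm)³ = 5.531 × 10^-23 cm³.
ρ = Z·M/(N_A·a³) = 4 × 102.9 / (6.022 × 10²³ × 5.531 × 10^-23) = 12.36 g/cm³.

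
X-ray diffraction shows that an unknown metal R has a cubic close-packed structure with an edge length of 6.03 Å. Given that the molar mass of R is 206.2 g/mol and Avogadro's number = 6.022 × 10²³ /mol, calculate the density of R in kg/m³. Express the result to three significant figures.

6250 kg/m³

An FCC unit cell contains Z = 4 atoms.
Cell volume: a³ = (6.03 Å)³ = (6.030 × 10^-8 cm)³ = 2.193 × 10^-22 cm³.
ρ = Z·M/(N_A·a³) = 4 × 206.2 / (6.022 × 10²³ × 2.193 × 10^-22) = 6.247 g/cm³ = 6250 kg/m³.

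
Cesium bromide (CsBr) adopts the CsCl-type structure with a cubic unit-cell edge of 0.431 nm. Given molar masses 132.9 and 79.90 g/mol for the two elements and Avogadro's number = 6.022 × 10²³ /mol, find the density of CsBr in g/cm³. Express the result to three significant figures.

The CsCl-type structure contains Z = 1 formula unit per cell; M(CsBr) = 132.9 + 79.90 = 212.8 g/mol.
a³ = (4.310 × 10^-8 cm)³ = 8.006 × 10^-23 cm³.
ρ = 1 × 212.8 / (6.022 × 10²³ × 8.006 × 10^-23) = 4.414 g/cm³.

4.41 g/cm³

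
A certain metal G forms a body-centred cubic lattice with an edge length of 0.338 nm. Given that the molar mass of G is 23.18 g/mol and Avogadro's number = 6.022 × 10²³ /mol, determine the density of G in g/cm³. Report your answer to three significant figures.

A BCC unit cell contains Z = 2 atoms.
Cell volume: a³ = (0.338 nm)³ = (3.380 × 10^-8 cm)³ = 3.861 × 10^-23 cm³.
ρ = Z·M/(N_A·a³) = 2 × 23.18 / (6.022 × 10²³ × 3.861 × 10^-23) = 1.994 g/cm³.

1.99 g/cm³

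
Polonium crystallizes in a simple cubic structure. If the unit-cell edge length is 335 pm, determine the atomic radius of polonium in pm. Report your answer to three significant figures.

168 pm

In a simple cubic lattice, atoms touch along the cell edge, so a = 2r.
r = a/2 = 335/2 = 168 pm.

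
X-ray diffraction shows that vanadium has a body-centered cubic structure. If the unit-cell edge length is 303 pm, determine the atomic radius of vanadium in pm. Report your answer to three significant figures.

131 pm

In a BCC lattice, atoms touch along the body diagonal, so √3·a = 4r.
r = √3·a/4 = 1.7321 × 303 / 4 = 131 pm.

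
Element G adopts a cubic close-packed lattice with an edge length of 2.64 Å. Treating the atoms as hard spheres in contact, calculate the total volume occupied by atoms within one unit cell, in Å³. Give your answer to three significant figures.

13.6 Å³

In an FCC lattice atoms touch along the face diagonal, so √2·a = 4r, so r = 0.3536a = 0.9334 Å.
V_atoms = Z × (4/3)πr³ = 4 × (4/3)π × (0.9334)³ = 13.6 Å³.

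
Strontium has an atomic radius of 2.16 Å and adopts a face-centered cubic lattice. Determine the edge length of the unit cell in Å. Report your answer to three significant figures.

6.11 Å

In an FCC lattice, atoms touch along the face diagonal, so √2·a = 4r.
a = 4r/√2 = 4 × 2.16 / 1.4142 = 6.11 Å.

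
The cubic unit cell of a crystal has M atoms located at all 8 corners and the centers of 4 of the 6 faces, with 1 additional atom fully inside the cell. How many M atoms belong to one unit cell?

Corner atoms are shared by 8 cells (1/8 each), face atoms by 2 (1/2 each), interior atoms are unshared.
Net atoms = 8 × 1/8 + 4 × 1/2 + 1 = 1 + 2 + 1 = 4.

4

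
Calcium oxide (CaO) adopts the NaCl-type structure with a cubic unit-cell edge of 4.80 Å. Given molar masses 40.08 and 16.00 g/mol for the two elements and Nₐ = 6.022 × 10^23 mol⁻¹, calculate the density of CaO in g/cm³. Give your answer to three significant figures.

3.37 g/cm³

The NaCl-type structure contains Z = 4 formula units per cell; M(CaO) = 40.08 + 16.00 = 56.08 g/mol.
a³ = (4.800 × 10^-8 cm)³ = 1.106 × 10^-22 cm³.
ρ = 4 × 56.08 / (6.022 × 10²³ × 1.106 × 10^-22) = 3.368 g/cm³.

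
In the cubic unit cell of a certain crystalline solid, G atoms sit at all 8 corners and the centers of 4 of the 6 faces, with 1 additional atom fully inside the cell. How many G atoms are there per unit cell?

4

Corner atoms are shared by 8 cells (1/8 each), face atoms by 2 (1/2 each), interior atoms are unshared.
Net atoms = 8 × 1/8 + 4 × 1/2 + 1 = 1 + 2 + 1 = 4.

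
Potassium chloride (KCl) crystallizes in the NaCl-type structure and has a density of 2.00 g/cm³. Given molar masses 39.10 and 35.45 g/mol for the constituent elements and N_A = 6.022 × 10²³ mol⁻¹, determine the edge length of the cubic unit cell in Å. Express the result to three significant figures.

M(KCl) = 74.55 g/mol; Z = 4 formula units per cell.
a³ = Z·M/(N_A·ρ) = 4 × 74.55 / (6.022 × 10²³ × 2.00) = 2.476 × 10^-22 cm³, so a = 6.279 × 10^-8 cm = 6.28 Å.

6.28 Å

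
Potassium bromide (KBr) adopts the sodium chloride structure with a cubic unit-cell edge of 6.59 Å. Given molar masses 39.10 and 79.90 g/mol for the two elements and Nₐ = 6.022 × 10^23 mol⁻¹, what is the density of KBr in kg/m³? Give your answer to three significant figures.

2760 kg/m³

The sodium chloride structure contains Z = 4 formula units per cell; M(KBr) = 39.10 + 79.90 = 119.0 g/mol.
a³ = (6.590 × 10^-8 cm)³ = 2.862 × 10^-22 cm³.
ρ = 4 × 119.0 / (6.022 × 10²³ × 2.862 × 10^-22) = 2.762 g/cm³ = 2760 kg/m³.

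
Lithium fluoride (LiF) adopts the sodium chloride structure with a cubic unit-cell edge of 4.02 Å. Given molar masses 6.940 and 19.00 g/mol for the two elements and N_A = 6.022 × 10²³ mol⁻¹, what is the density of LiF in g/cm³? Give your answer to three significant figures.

2.65 g/cm³

The sodium chloride structure contains Z = 4 formula units per cell; M(LiF) = 6.940 + 19.00 = 25.94 g/mol.
a³ = (4.020 × 10^-8 cm)³ = 6.496 × 10^-23 cm³.
ρ = 4 × 25.94 / (6.022 × 10²³ × 6.496 × 10^-23) = 2.652 g/cm³.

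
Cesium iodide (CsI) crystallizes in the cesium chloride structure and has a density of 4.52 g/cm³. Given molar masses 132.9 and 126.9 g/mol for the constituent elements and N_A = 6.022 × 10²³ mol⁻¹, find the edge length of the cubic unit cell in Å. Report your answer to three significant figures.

M(CsI) = 259.8 g/mol; Z = 1 formula unit per cell.
a³ = Z·M/(N_A·ρ) = 1 × 259.8 / (6.022 × 10²³ × 4.52) = 9.545 × 10^-23 cm³, so a = 4.570 × 10^-8 cm = 4.57 Å.

4.57 Å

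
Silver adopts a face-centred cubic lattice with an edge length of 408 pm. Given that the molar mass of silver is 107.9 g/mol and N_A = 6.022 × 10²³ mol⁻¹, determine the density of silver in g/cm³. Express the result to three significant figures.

An FCC unit cell contains Z = 4 atoms.
Cell volume: a³ = (408 pm)³ = (4.080 × 10^-8 cm)³ = 6.792 × 10^-23 cm³.
ρ = Z·M/(N_A·a³) = 4 × 107.9 / (6.022 × 10²³ × 6.792 × 10^-23) = 10.55 g/cm³.

10.6 g/cm³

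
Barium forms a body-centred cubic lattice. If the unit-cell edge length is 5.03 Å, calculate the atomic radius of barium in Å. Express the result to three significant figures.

In a BCC lattice, atoms touch along the body diagonal, so √3·a = 4r.
r = √3·a/4 = 1.7321 × 5.03 / 4 = 2.18 Å.

2.18 Å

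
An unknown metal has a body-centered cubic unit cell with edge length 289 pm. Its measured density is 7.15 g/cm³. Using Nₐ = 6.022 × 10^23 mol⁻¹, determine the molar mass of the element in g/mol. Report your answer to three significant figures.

A BCC cell has Z = 2 atoms; a = 2.890 × 10^-8 cm.
M = ρ·N_A·a³/Z = 7.15 × 6.022 × 10²³ × 2.414 × 10^-23 / 2 = 52.0 g/mol.

52.0 g/mol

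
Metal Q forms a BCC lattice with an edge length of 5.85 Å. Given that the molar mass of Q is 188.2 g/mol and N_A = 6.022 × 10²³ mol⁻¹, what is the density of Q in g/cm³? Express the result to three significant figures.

3.12 g/cm³

A BCC unit cell contains Z = 2 atoms.
Cell volume: a³ = (5.85 Å)³ = (5.850 × 10^-8 cm)³ = 2.002 × 10^-22 cm³.
ρ = Z·M/(N_A·a³) = 2 × 188.2 / (6.022 × 10²³ × 2.002 × 10^-22) = 3.122 g/cm³.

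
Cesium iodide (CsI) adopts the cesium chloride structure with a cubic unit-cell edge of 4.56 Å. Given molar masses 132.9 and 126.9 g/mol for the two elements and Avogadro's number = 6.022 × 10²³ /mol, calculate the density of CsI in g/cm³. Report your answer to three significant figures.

4.55 g/cm³

The cesium chloride structure contains Z = 1 formula unit per cell; M(CsI) = 132.9 + 126.9 = 259.8 g/mol.
a³ = (4.560 × 10^-8 cm)³ = 9.482 × 10^-23 cm³.
ρ = 1 × 259.8 / (6.022 × 10²³ × 9.482 × 10^-23) = 4.550 g/cm³.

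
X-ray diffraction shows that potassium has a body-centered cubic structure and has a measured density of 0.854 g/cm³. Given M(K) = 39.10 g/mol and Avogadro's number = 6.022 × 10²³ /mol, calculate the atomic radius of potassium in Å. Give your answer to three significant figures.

For a BCC cell (Z = 2), a³ = Z·M/(N_A·ρ) = 2 × 39.10 / (6.022 × 10²³ × 0.8540) = 1.521 × 10^-22 cm³, so a = 5.337 × 10^-8 cm = 5.337 Å.
Atoms touch along the body diagonal, so √3·a = 4r, so r = 0.4330 × a = 2.31 Å.

2.31 Å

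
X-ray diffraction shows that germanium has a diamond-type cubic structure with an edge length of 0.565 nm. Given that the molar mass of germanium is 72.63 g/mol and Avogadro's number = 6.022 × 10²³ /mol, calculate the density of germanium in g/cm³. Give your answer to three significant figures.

5.35 g/cm³

A diamond cubic unit cell contains Z = 8 atoms.
Cell volume: a³ = (0.565 nm)³ = (5.650 × 10^-8 cm)³ = 1.804 × 10^-22 cm³.
ρ = Z·M/(N_A·a³) = 8 × 72.63 / (6.022 × 10²³ × 1.804 × 10^-22) = 5.350 g/cm³.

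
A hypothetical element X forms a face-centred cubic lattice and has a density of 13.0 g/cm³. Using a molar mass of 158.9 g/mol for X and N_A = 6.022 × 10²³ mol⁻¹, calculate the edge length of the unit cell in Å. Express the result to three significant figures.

With Z = 4 atoms per FCC cell, a³ = Z·M/(N_A·ρ) = 4 × 158.9 / (6.022 × 10²³ × 13.00 g/cm³) = 8.119 × 10^-23 cm³.
a = (8.119 × 10^-23)^(1/3) = 4.330 × 10^-8 cm = 4.33 Å.

4.33 Å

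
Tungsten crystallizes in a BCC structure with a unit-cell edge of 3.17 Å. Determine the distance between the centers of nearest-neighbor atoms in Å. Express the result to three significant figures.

2.75 Å

In a BCC structure, atoms touch along the body diagonal, so √3·a = 4r; the nearest-neighbor distance equals 2r = 0.8660·a.
d = 0.8660 × 3.17 = 2.75 Å.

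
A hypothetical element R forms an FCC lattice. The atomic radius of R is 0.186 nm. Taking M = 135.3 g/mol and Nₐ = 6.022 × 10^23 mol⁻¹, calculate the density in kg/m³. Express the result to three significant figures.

In an FCC lattice, atoms touch along the face diagonal, so √2·a = 4r, giving a = 0.5261 nm = 5.261 × 10^-8 cm.
With Z = 4, ρ = Z·M/(N_A·a³) = 4 × 135.3 / (6.022 × 10²³ × 1.456 × 10^-22) = 6.172 g/cm³ = 6170 kg/m³.

6170 kg/m³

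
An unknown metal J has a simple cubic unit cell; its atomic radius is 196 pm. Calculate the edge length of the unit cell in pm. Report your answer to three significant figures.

In a simple cubic lattice, atoms touch along the cell edge, so a = 2r.
a = 2r = 2 × 196 = 392 pm.

392 pm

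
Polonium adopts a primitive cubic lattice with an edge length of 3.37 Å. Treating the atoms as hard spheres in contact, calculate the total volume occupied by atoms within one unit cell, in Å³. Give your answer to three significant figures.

20.0 Å³

In a simple cubic lattice atoms touch along the cell edge, so a = 2r, so r = 0.5000a = 1.685 Å.
V_atoms = Z × (4/3)πr³ = 1 × (4/3)π × (1.685)³ = 20.0 Å³.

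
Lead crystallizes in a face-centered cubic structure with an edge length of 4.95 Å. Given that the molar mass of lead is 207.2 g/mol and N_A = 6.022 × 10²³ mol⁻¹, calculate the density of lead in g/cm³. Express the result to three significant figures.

11.3 g/cm³

An FCC unit cell contains Z = 4 atoms.
Cell volume: a³ = (4.95 Å)³ = (4.950 × 10^-8 cm)³ = 1.213 × 10^-22 cm³.
ρ = Z·M/(N_A·a³) = 4 × 207.2 / (6.022 × 10²³ × 1.213 × 10^-22) = 11.35 g/cm³.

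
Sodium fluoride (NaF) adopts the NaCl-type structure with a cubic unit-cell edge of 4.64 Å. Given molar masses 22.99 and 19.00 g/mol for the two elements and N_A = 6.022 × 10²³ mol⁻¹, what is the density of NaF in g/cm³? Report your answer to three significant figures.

The NaCl-type structure contains Z = 4 formula units per cell; M(NaF) = 22.99 + 19.00 = 41.99 g/mol.
a³ = (4.640 × 10^-8 cm)³ = 9.990 × 10^-23 cm³.
ρ = 4 × 41.99 / (6.022 × 10²³ × 9.990 × 10^-23) = 2.792 g/cm³.

2.79 g/cm³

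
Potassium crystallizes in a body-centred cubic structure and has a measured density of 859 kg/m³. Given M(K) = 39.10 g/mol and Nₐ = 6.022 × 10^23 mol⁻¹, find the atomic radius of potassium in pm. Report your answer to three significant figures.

For a BCC cell (Z = 2), a³ = Z·M/(N_A·ρ) = 2 × 39.10 / (6.022 × 10²³ × 0.8590) = 1.512 × 10^-22 cm³, so a = 5.327 × 10^-8 cm = 532.7 pm.
Atoms touch along the body diagonal, so √3·a = 4r, so r = 0.4330 × a = 231 pm.

231 pm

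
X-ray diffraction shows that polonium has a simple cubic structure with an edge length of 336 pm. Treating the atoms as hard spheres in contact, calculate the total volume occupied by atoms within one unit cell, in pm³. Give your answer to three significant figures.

In a simple cubic lattice atoms touch along the cell edge, so a = 2r, so r = 0.5000a = 168.0 pm.
V_atoms = Z × (4/3)πr³ = 1 × (4/3)π × (168.0)³ = 1.99 × 10^7 pm³.

1.99 × 10^7 pm³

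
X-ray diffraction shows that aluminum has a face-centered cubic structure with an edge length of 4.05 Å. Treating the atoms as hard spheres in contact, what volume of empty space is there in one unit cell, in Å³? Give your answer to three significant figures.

17.2 Å³

In an FCC lattice atoms touch along the face diagonal, so √2·a = 4r, so r = 0.3536a = 1.432 Å.
V_cell = a³ = 66.43 Å³; V_atoms = 4 × (4/3)πr³ = 49.19 Å³.
Empty space = 66.43 − 49.19 = 17.2 Å³.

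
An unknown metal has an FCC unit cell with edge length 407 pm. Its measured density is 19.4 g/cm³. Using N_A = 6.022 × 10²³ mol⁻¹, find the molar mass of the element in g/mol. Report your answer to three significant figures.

197 g/mol

An FCC cell has Z = 4 atoms; a = 4.070 × 10^-8 cm.
M = ρ·N_A·a³/Z = 19.4 × 6.022 × 10²³ × 6.742 × 10^-23 / 4 = 197 g/mol.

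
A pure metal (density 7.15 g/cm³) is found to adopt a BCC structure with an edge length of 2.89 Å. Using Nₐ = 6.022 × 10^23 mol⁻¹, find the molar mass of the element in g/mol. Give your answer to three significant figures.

A BCC cell has Z = 2 atoms; a = 2.890 × 10^-8 cm.
M = ρ·N_A·a³/Z = 7.15 × 6.022 × 10²³ × 2.414 × 10^-23 / 2 = 52.0 g/mol.

52.0 g/mol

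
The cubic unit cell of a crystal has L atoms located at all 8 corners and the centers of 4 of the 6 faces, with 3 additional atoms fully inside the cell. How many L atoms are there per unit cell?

6

Corner atoms are shared by 8 cells (1/8 each), face atoms by 2 (1/2 each), interior atoms are unshared.
Net atoms = 8 × 1/8 + 4 × 1/2 + 3 = 1 + 2 + 3 = 6.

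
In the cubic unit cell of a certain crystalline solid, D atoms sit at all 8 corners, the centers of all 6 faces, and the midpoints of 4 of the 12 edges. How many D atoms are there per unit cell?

5

Corner atoms are shared by 8 cells (1/8 each), face atoms by 2 (1/2 each), edge atoms by 4 (1/4 each).
Net atoms = 8 × 1/8 + 6 × 1/2 + 4 × 1/4 = 1 + 3 + 1 = 5.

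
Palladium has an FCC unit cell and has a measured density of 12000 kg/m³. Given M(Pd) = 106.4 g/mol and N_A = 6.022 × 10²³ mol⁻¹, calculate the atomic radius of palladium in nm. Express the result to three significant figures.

0.138 nm

For an FCC cell (Z = 4), a³ = Z·M/(N_A·ρ) = 4 × 106.4 / (6.022 × 10²³ × 12.00) = 5.890 × 10^-23 cm³, so a = 3.891 × 10^-8 cm = 0.3891 nm.
Atoms touch along the face diagonal, so √2·a = 4r, so r = 0.3536 × a = 0.138 nm.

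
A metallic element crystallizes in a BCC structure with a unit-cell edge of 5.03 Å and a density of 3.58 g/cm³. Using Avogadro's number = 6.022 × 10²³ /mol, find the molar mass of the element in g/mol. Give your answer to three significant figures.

A BCC cell has Z = 2 atoms; a = 5.030 × 10^-8 cm.
M = ρ·N_A·a³/Z = 3.58 × 6.022 × 10²³ × 1.273 × 10^-22 / 2 = 137 g/mol.

137 g/mol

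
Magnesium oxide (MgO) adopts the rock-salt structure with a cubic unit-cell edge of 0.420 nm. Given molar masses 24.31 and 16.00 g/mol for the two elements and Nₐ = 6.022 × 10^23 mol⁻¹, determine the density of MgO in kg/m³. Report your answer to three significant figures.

The rock-salt structure contains Z = 4 formula units per cell; M(MgO) = 24.31 + 16.00 = 40.31 g/mol.
a³ = (4.200 × 10^-8 cm)³ = 7.409 × 10^-23 cm³.
ρ = 4 × 40.31 / (6.022 × 10²³ × 7.409 × 10^-23) = 3.614 g/cm³ = 3610 kg/m³.

3610 kg/m³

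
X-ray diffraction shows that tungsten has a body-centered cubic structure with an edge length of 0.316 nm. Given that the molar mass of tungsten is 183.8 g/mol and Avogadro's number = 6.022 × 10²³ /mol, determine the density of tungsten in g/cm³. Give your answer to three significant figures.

A BCC unit cell contains Z = 2 atoms.
Cell volume: a³ = (0.316 nm)³ = (3.160 × 10^-8 cm)³ = 3.155 × 10^-23 cm³.
ρ = Z·M/(N_A·a³) = 2 × 183.8 / (6.022 × 10²³ × 3.155 × 10^-23) = 19.35 g/cm³.

19.3 g/cm³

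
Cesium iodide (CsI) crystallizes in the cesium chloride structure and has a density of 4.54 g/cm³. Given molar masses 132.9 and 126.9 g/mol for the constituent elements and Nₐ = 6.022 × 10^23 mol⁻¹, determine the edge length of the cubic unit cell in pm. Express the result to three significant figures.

456 pm

M(CsI) = 259.8 g/mol; Z = 1 formula unit per cell.
a³ = Z·M/(N_A·ρ) = 1 × 259.8 / (6.022 × 10²³ × 4.54) = 9.503 × 10^-23 cm³, so a = 4.563 × 10^-8 cm = 456 pm.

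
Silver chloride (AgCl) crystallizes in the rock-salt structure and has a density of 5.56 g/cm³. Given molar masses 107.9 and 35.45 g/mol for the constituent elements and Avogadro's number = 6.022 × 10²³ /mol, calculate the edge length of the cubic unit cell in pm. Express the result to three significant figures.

555 pm

M(AgCl) = 143.35 g/mol; Z = 4 formula units per cell.
a³ = Z·M/(N_A·ρ) = 4 × 143.35 / (6.022 × 10²³ × 5.56) = 1.713 × 10^-22 cm³, so a = 5.553 × 10^-8 cm = 555 pm.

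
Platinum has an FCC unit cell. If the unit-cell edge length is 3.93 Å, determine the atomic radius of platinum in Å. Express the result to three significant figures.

In an FCC lattice, atoms touch along the face diagonal, so √2·a = 4r.
r = √2·a/4 = 1.4142 × 3.93 / 4 = 1.39 Å.

1.39 Å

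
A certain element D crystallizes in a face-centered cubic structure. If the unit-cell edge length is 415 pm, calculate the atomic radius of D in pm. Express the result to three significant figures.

In an FCC lattice, atoms touch along the face diagonal, so √2·a = 4r.
r = √2·a/4 = 1.4142 × 415 / 4 = 147 pm.

147 pm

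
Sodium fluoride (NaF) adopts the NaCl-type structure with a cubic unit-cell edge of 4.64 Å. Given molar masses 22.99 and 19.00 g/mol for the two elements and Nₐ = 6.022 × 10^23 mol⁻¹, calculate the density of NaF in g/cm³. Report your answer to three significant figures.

2.79 g/cm³

The NaCl-type structure contains Z = 4 formula units per cell; M(NaF) = 22.99 + 19.00 = 41.99 g/mol.
a³ = (4.640 × 10^-8 cm)³ = 9.990 × 10^-23 cm³.
ρ = 4 × 41.99 / (6.022 × 10²³ × 9.990 × 10^-23) = 2.792 g/cm³.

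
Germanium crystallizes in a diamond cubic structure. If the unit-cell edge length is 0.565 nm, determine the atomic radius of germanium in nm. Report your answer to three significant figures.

In a diamond cubic lattice, nearest neighbors lie along the body diagonal with √3·a = 8r.
r = √3·a/8 = 1.7321 × 0.565 / 8 = 0.122 nm.

0.122 nm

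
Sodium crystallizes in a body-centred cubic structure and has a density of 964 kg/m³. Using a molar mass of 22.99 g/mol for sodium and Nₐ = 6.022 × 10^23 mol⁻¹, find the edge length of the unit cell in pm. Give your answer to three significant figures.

429 pm

With Z = 2 atoms per BCC cell, a³ = Z·M/(N_A·ρ) = 2 × 22.99 / (6.022 × 10²³ × 0.9640 g/cm³) = 7.920 × 10^-23 cm³.
a = (7.920 × 10^-23)^(1/3) = 4.295 × 10^-8 cm = 429 pm.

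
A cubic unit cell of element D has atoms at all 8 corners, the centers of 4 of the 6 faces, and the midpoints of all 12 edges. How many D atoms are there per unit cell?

6

Corner atoms are shared by 8 cells (1/8 each), face atoms by 2 (1/2 each), edge atoms by 4 (1/4 each).
Net atoms = 8 × 1/8 + 4 × 1/2 + 12 × 1/4 = 1 + 2 + 3 = 6.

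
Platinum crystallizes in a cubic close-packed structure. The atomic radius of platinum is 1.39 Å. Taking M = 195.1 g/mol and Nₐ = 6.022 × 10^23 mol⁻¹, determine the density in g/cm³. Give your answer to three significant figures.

21.3 g/cm³

In an FCC lattice, atoms touch along the face diagonal, so √2·a = 4r, giving a = 3.932 Å = 3.932 × 10^-8 cm.
With Z = 4, ρ = Z·M/(N_A·a³) = 4 × 195.1 / (6.022 × 10²³ × 6.077 × 10^-23) = 21.33 g/cm³.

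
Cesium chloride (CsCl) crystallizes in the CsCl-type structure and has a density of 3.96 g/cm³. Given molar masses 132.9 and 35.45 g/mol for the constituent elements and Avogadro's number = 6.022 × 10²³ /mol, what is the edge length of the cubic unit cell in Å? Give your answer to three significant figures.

4.13 Å

M(CsCl) = 168.35 g/mol; Z = 1 formula unit per cell.
a³ = Z·M/(N_A·ρ) = 1 × 168.35 / (6.022 × 10²³ × 3.96) = 7.060 × 10^-23 cm³, so a = 4.133 × 10^-8 cm = 4.13 Å.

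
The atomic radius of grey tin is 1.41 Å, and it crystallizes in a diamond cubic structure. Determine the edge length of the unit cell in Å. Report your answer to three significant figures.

In a diamond cubic lattice, nearest neighbors lie along the body diagonal with √3·a = 8r.
a = 8r/√3 = 8 × 1.41 / 1.7321 = 6.51 Å.

6.51 Å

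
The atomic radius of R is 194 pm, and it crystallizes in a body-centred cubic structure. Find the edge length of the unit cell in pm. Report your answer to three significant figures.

In a BCC lattice, atoms touch along the body diagonal, so √3·a = 4r.
a = 4r/√3 = 4 × 194 / 1.7321 = 448 pm.

448 pm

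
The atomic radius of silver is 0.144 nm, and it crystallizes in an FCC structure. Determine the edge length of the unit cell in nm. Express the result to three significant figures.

In an FCC lattice, atoms touch along the face diagonal, so √2·a = 4r.
a = 4r/√2 = 4 × 0.144 / 1.4142 = 0.407 nm.

0.407 nm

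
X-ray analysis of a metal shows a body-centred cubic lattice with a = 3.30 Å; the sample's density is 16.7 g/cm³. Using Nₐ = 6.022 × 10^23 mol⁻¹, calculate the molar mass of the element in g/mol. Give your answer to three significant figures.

181 g/mol

A BCC cell has Z = 2 atoms; a = 3.300 × 10^-8 cm.
M = ρ·N_A·a³/Z = 16.7 × 6.022 × 10²³ × 3.594 × 10^-23 / 2 = 181 g/mol.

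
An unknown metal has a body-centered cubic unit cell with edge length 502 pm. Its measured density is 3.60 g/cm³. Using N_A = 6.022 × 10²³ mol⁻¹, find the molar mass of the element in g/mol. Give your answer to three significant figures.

137 g/mol

A BCC cell has Z = 2 atoms; a = 5.020 × 10^-8 cm.
M = ρ·N_A·a³/Z = 3.60 × 6.022 × 10²³ × 1.265 × 10^-22 / 2 = 137 g/mol.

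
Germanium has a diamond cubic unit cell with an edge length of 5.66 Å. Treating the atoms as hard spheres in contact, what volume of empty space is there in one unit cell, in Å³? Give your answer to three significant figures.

In a diamond cubic lattice nearest neighbors lie along the body diagonal with √3·a = 8r, so r = 0.2165a = 1.225 Å.
V_cell = a³ = 181.3 Å³; V_atoms = 8 × (4/3)πr³ = 61.67 Å³.
Empty space = 181.3 − 61.67 = 120 Å³.

120 Å³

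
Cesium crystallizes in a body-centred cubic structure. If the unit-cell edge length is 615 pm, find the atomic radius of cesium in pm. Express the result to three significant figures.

In a BCC lattice, atoms touch along the body diagonal, so √3·a = 4r.
r = √3·a/4 = 1.7321 × 615 / 4 = 266 pm.

266 pm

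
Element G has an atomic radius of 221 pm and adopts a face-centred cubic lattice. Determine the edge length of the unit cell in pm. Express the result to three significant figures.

625 pm

In an FCC lattice, atoms touch along the face diagonal, so √2·a = 4r.
a = 4r/√2 = 4 × 221 / 1.4142 = 625 pm.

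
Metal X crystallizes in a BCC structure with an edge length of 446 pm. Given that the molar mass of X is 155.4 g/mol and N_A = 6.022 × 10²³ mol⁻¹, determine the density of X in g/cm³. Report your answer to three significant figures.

5.82 g/cm³

A BCC unit cell contains Z = 2 atoms.
Cell volume: a³ = (446 pm)³ = (4.460 × 10^-8 cm)³ = 8.872 × 10^-23 cm³.
ρ = Z·M/(N_A·a³) = 2 × 155.4 / (6.022 × 10²³ × 8.872 × 10^-23) = 5.817 g/cm³.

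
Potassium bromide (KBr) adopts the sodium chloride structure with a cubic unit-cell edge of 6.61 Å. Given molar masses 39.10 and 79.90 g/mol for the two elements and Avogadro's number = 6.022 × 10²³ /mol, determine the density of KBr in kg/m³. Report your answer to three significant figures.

The sodium chloride structure contains Z = 4 formula units per cell; M(KBr) = 39.10 + 79.90 = 119.0 g/mol.
a³ = (6.610 × 10^-8 cm)³ = 2.888 × 10^-22 cm³.
ρ = 4 × 119.0 / (6.022 × 10²³ × 2.888 × 10^-22) = 2.737 g/cm³ = 2740 kg/m³.

2740 kg/m³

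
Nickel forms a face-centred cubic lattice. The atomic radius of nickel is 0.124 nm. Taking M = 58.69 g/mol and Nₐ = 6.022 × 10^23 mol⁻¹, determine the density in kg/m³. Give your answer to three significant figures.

9040 kg/m³

In an FCC lattice, atoms touch along the face diagonal, so √2·a = 4r, giving a = 0.3507 nm = 3.507 × 10^-8 cm.
With Z = 4, ρ = Z·M/(N_A·a³) = 4 × 58.69 / (6.022 × 10²³ × 4.314 × 10^-23) = 9.036 g/cm³ = 9040 kg/m³.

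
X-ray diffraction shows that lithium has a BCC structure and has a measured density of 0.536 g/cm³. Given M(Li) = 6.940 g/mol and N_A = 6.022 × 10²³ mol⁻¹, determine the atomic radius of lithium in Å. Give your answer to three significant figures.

For a BCC cell (Z = 2), a³ = Z·M/(N_A·ρ) = 2 × 6.940 / (6.022 × 10²³ × 0.5360) = 4.300 × 10^-23 cm³, so a = 3.503 × 10^-8 cm = 3.503 Å.
Atoms touch along the body diagonal, so √3·a = 4r, so r = 0.4330 × a = 1.52 Å.

1.52 Å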